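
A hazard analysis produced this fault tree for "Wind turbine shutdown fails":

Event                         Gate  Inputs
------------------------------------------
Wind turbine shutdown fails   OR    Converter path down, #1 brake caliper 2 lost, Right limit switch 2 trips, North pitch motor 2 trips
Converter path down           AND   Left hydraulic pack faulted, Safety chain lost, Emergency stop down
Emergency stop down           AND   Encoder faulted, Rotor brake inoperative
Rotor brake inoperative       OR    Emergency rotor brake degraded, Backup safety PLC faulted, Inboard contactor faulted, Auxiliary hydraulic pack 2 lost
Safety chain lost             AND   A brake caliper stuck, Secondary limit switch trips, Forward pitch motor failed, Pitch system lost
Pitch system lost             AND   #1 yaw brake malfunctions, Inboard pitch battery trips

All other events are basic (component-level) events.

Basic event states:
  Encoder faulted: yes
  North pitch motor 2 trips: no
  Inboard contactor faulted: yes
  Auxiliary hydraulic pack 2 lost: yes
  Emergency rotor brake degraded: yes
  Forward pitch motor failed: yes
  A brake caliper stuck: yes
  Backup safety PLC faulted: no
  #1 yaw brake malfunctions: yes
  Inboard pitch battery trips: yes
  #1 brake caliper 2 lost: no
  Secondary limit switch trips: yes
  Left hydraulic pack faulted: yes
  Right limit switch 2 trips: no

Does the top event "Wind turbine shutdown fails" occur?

Yes

Pitch system lost [AND]: #1 yaw brake malfunctions=occurs, Inboard pitch battery trips=occurs → all inputs occur → occurs.
Safety chain lost [AND]: A brake caliper stuck=occurs, Secondary limit switch trips=occurs, Forward pitch motor failed=occurs, Pitch system lost=occurs → all inputs occur → occurs.
Rotor brake inoperative [OR]: Emergency rotor brake degraded=occurs, Backup safety PLC faulted=not, Inboard contactor faulted=occurs, Auxiliary hydraulic pack 2 lost=occurs → at least one input occurs → occurs.
Emergency stop down [AND]: Encoder faulted=occurs, Rotor brake inoperative=occurs → all inputs occur → occurs.
Converter path down [AND]: Left hydraulic pack faulted=occurs, Safety chain lost=occurs, Emergency stop down=occurs → all inputs occur → occurs.
Wind turbine shutdown fails [OR]: Converter path down=occurs, #1 brake caliper 2 lost=not, Right limit switch 2 trips=not, North pitch motor 2 trips=not → at least one input occurs → occurs.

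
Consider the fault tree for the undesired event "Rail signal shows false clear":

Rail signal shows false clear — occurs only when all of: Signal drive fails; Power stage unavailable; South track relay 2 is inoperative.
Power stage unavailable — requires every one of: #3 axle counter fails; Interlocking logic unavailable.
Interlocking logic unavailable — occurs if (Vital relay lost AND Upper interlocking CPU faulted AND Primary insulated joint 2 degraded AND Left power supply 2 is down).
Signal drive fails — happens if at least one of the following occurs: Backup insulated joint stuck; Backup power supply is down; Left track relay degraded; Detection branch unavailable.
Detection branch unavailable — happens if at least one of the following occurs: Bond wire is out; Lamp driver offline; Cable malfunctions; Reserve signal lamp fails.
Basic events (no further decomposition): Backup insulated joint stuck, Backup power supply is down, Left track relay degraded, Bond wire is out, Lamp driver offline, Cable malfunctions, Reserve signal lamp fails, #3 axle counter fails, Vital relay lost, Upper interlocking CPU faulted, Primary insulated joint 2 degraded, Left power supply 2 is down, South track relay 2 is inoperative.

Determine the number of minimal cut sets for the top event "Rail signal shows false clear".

7

Detection branch unavailable [OR]: union of children's cut sets → 4 cut set(s).
Signal drive fails [OR]: union of children's cut sets → 7 cut set(s).
Interlocking logic unavailable [AND]: one cut set from each child combined → 1 × 1 × 1 × 1 = 1 cut set(s).
Power stage unavailable [AND]: one cut set from each child combined → 1 × 1 = 1 cut set(s).
Rail signal shows false clear [AND]: one cut set from each child combined → 7 × 1 × 1 = 7 cut set(s).
Minimal cut sets: {#3 axle counter fails, Backup insulated joint stuck, Left power supply 2 is down, Primary insulated joint 2 degraded, South track relay 2 is inoperative, Upper interlocking CPU faulted, Vital relay lost}; {#3 axle counter fails, Backup power supply is down, Left power supply 2 is down, Primary insulated joint 2 degraded, South track relay 2 is inoperative, Upper interlocking CPU faulted, Vital relay lost}; {#3 axle counter fails, Left power supply 2 is down, Left track relay degraded, Primary insulated joint 2 degraded, South track relay 2 is inoperative, Upper interlocking CPU faulted, Vital relay lost}; {#3 axle counter fails, Bond wire is out, Left power supply 2 is down, Primary insulated joint 2 degraded, South track relay 2 is inoperative, Upper interlocking CPU faulted, Vital relay lost}; {#3 axle counter fails, Lamp driver offline, Left power supply 2 is down, Primary insulated joint 2 degraded, South track relay 2 is inoperative, Upper interlocking CPU faulted, Vital relay lost}; {#3 axle counter fails, Cable malfunctions, Left power supply 2 is down, Primary insulated joint 2 degraded, South track relay 2 is inoperative, Upper interlocking CPU faulted, Vital relay lost}; {#3 axle counter fails, Left power supply 2 is down, Primary insulated joint 2 degraded, Reserve signal lamp fails, South track relay 2 is inoperative, Upper interlocking CPU faulted, Vital relay lost}.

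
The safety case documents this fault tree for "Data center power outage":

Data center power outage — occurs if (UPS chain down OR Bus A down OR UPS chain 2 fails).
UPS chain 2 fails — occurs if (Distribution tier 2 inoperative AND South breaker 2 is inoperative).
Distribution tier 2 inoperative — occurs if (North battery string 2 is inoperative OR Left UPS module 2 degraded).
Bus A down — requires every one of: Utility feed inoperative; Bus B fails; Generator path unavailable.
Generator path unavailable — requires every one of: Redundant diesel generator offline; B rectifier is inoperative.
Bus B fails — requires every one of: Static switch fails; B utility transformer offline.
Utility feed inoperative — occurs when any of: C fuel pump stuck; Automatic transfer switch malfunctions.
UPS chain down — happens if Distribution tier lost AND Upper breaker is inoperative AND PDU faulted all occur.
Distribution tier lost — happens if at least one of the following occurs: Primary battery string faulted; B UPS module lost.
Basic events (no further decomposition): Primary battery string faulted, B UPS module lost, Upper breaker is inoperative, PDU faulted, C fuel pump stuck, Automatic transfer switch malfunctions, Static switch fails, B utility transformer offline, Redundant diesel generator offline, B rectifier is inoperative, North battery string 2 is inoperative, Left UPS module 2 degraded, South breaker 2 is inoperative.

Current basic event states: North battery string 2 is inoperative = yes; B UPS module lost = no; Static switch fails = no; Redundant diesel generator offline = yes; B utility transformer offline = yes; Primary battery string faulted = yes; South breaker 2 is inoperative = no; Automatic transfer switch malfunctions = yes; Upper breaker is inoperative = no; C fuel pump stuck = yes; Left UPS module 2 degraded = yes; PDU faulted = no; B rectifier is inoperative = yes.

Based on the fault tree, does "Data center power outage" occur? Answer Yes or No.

Distribution tier lost [OR]: Primary battery string faulted=occurs, B UPS module lost=not → at least one input occurs → occurs.
UPS chain down [AND]: Distribution tier lost=occurs, Upper breaker is inoperative=not, PDU faulted=not → not all inputs occur → does not occur.
Utility feed inoperative [OR]: C fuel pump stuck=occurs, Automatic transfer switch malfunctions=occurs → at least one input occurs → occurs.
Bus B fails [AND]: Static switch fails=not, B utility transformer offline=occurs → not all inputs occur → does not occur.
Generator path unavailable [AND]: Redundant diesel generator offline=occurs, B rectifier is inoperative=occurs → all inputs occur → occurs.
Bus A down [AND]: Utility feed inoperative=occurs, Bus B fails=not, Generator path unavailable=occurs → not all inputs occur → does not occur.
Distribution tier 2 inoperative [OR]: North battery string 2 is inoperative=occurs, Left UPS module 2 degraded=occurs → at least one input occurs → occurs.
UPS chain 2 fails [AND]: Distribution tier 2 inoperative=occurs, South breaker 2 is inoperative=not → not all inputs occur → does not occur.
Data center power outage [OR]: UPS chain down=not, Bus A down=not, UPS chain 2 fails=not → no input occurs → does not occur.

No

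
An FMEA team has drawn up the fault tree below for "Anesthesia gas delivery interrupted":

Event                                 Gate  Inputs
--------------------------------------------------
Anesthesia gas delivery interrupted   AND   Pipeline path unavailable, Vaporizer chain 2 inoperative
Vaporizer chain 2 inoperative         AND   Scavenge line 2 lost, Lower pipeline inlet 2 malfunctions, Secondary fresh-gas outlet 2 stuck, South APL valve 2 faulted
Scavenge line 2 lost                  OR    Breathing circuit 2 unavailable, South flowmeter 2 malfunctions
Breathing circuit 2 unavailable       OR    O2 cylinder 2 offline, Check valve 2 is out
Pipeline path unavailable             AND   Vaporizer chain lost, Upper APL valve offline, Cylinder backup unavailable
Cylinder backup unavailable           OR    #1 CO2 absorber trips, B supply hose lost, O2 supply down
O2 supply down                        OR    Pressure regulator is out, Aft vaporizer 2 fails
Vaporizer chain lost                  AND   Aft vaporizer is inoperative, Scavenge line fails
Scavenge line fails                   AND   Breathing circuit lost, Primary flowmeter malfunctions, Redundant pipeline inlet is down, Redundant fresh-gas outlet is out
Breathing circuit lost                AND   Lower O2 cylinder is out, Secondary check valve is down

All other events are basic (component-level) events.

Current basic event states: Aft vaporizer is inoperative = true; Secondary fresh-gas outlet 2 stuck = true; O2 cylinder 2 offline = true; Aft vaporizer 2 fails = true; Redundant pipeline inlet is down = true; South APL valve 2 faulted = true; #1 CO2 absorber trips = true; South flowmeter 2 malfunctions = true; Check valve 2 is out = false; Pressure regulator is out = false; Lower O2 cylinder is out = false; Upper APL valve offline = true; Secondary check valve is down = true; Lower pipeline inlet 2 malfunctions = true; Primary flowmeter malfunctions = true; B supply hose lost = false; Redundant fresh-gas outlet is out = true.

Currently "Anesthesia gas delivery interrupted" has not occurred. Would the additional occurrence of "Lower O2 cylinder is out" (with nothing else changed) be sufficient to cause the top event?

Counterfactual: set "Lower O2 cylinder is out" to occurred.
Breathing circuit lost [AND]: Lower O2 cylinder is out=occurs, Secondary check valve is down=occurs → all inputs occur → occurs.
Scavenge line fails [AND]: Breathing circuit lost=occurs, Primary flowmeter malfunctions=occurs, Redundant pipeline inlet is down=occurs, Redundant fresh-gas outlet is out=occurs → all inputs occur → occurs.
Vaporizer chain lost [AND]: Aft vaporizer is inoperative=occurs, Scavenge line fails=occurs → all inputs occur → occurs.
O2 supply down [OR]: Pressure regulator is out=not, Aft vaporizer 2 fails=occurs → at least one input occurs → occurs.
Cylinder backup unavailable [OR]: #1 CO2 absorber trips=occurs, B supply hose lost=not, O2 supply down=occurs → at least one input occurs → occurs.
Pipeline path unavailable [AND]: Vaporizer chain lost=occurs, Upper APL valve offline=occurs, Cylinder backup unavailable=occurs → all inputs occur → occurs.
Breathing circuit 2 unavailable [OR]: O2 cylinder 2 offline=occurs, Check valve 2 is out=not → at least one input occurs → occurs.
Scavenge line 2 lost [OR]: Breathing circuit 2 unavailable=occurs, South flowmeter 2 malfunctions=occurs → at least one input occurs → occurs.
Vaporizer chain 2 inoperative [AND]: Scavenge line 2 lost=occurs, Lower pipeline inlet 2 malfunctions=occurs, Secondary fresh-gas outlet 2 stuck=occurs, South APL valve 2 faulted=occurs → all inputs occur → occurs.
Anesthesia gas delivery interrupted [AND]: Pipeline path unavailable=occurs, Vaporizer chain 2 inoperative=occurs → all inputs occur → occurs.

Yes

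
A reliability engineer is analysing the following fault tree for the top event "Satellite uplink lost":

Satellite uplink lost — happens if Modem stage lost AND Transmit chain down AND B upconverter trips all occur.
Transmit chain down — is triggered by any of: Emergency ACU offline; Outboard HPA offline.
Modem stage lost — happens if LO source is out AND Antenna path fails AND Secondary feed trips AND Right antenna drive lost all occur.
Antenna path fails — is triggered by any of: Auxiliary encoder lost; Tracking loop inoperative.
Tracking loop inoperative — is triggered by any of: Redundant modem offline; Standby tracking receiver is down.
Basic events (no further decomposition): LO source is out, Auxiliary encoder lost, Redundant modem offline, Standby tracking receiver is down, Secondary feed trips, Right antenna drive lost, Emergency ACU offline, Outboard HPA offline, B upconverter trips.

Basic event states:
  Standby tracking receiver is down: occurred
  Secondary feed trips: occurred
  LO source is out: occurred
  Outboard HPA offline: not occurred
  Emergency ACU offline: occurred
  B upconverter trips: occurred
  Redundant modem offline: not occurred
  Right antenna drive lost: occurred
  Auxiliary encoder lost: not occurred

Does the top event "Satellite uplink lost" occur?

Tracking loop inoperative [OR]: Redundant modem offline=not, Standby tracking receiver is down=occurs → at least one input occurs → occurs.
Antenna path fails [OR]: Auxiliary encoder lost=not, Tracking loop inoperative=occurs → at least one input occurs → occurs.
Modem stage lost [AND]: LO source is out=occurs, Antenna path fails=occurs, Secondary feed trips=occurs, Right antenna drive lost=occurs → all inputs occur → occurs.
Transmit chain down [OR]: Emergency ACU offline=occurs, Outboard HPA offline=not → at least one input occurs → occurs.
Satellite uplink lost [AND]: Modem stage lost=occurs, Transmit chain down=occurs, B upconverter trips=occurs → all inputs occur → occurs.

Yes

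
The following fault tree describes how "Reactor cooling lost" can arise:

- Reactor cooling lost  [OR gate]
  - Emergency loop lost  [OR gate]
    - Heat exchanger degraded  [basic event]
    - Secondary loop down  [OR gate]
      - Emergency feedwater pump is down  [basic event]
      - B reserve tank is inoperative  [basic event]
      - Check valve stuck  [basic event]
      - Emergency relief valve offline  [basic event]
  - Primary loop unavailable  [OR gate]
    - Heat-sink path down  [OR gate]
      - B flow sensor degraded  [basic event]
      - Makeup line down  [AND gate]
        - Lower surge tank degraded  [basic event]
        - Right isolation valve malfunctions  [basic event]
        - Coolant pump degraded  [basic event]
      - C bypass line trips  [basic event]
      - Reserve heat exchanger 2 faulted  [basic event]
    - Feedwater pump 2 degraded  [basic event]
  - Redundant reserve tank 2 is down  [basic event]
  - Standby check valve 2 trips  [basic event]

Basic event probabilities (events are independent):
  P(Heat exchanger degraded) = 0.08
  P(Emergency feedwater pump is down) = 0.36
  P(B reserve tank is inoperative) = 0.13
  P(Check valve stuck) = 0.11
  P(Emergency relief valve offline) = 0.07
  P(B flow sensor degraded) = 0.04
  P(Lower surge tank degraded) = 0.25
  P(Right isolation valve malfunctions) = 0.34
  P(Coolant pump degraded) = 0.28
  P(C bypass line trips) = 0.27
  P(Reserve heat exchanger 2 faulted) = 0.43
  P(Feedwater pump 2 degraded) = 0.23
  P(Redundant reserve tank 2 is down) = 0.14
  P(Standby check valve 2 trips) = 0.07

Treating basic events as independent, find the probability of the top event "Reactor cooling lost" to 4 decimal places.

P(Secondary loop down) [OR] = 1 − (1−0.36) × (1−0.13) × (1−0.11) × (1−0.07) = 0.539137
P(Emergency loop lost) [OR] = 1 − (1−0.08) × (1−0.539137) = 0.576006
P(Makeup line down) [AND] = 0.25 × 0.34 × 0.28 = 0.023800
P(Heat-sink path down) [OR] = 1 − (1−0.04) × (1−0.023800) × (1−0.27) × (1−0.43) = 0.610051
P(Primary loop unavailable) [OR] = 1 − (1−0.610051) × (1−0.23) = 0.699739
P(Reactor cooling lost) [OR] = 1 − (1−0.576006) × (1−0.699739) × (1−0.14) × (1−0.07) = 0.898178
Rounded to 4 decimal places: P(Reactor cooling lost) ≈ 0.8982.

0.8982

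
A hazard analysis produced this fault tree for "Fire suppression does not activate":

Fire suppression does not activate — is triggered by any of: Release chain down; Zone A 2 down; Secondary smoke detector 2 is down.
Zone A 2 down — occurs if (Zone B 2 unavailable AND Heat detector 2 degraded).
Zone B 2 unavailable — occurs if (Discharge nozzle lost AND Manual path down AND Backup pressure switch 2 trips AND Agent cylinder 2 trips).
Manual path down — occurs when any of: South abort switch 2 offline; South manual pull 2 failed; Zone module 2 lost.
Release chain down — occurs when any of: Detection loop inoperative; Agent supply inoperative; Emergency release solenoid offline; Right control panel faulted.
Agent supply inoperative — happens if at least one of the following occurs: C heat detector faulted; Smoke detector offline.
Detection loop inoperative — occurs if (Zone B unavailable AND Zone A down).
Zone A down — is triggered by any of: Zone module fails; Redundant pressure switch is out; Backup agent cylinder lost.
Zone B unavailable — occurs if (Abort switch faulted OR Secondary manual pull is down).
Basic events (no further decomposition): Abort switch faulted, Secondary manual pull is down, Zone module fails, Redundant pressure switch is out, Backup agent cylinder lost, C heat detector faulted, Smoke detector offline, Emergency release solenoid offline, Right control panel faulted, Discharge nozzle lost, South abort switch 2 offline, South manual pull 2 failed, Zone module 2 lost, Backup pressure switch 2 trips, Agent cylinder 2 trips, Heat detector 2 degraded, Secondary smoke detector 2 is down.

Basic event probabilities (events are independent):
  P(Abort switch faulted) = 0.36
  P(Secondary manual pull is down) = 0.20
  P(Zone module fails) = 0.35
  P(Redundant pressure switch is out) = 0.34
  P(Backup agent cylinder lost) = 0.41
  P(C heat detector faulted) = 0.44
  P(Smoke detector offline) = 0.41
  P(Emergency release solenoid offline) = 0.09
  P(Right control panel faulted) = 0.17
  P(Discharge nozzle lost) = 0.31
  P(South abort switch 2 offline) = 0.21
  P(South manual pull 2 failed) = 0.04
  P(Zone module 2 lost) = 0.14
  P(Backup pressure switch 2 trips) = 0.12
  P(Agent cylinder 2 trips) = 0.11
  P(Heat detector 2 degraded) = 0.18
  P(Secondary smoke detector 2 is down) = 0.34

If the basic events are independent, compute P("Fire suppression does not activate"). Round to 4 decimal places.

0.8954

P(Zone B unavailable) [OR] = 1 − (1−0.36) × (1−0.20) = 0.488000
P(Zone A down) [OR] = 1 − (1−0.35) × (1−0.34) × (1−0.41) = 0.746890
P(Detection loop inoperative) [AND] = 0.488000 × 0.746890 = 0.364482
P(Agent supply inoperative) [OR] = 1 − (1−0.44) × (1−0.41) = 0.669600
P(Release chain down) [OR] = 1 − (1−0.364482) × (1−0.669600) × (1−0.09) × (1−0.17) = 0.841406
P(Manual path down) [OR] = 1 − (1−0.21) × (1−0.04) × (1−0.14) = 0.347776
P(Zone B 2 unavailable) [AND] = 0.31 × 0.347776 × 0.12 × 0.11 = 0.001423
P(Zone A 2 down) [AND] = 0.001423 × 0.18 = 0.000256
P(Fire suppression does not activate) [OR] = 1 − (1−0.841406) × (1−0.000256) × (1−0.34) = 0.895355
Rounded to 4 decimal places: P(Fire suppression does not activate) ≈ 0.8954.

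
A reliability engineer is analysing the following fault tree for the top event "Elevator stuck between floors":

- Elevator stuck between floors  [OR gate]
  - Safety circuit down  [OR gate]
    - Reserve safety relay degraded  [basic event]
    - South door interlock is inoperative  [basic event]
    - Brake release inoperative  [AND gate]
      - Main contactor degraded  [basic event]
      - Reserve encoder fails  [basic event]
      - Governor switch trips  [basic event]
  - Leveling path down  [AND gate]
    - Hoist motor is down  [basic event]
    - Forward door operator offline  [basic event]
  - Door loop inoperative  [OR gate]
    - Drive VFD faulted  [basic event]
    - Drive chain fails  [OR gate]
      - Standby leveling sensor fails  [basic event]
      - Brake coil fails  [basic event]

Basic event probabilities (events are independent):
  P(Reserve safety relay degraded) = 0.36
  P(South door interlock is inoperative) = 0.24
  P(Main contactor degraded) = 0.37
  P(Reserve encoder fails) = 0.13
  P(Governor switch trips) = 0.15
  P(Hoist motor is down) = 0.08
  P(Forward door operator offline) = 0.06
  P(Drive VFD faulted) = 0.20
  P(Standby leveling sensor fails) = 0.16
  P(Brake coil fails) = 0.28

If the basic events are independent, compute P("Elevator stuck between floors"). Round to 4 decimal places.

0.7675

P(Brake release inoperative) [AND] = 0.37 × 0.13 × 0.15 = 0.007215
P(Safety circuit down) [OR] = 1 − (1−0.36) × (1−0.24) × (1−0.007215) = 0.517109
P(Leveling path down) [AND] = 0.08 × 0.06 = 0.004800
P(Drive chain fails) [OR] = 1 − (1−0.16) × (1−0.28) = 0.395200
P(Door loop inoperative) [OR] = 1 − (1−0.20) × (1−0.395200) = 0.516160
P(Elevator stuck between floors) [OR] = 1 − (1−0.517109) × (1−0.004800) × (1−0.516160) = 0.767480
Rounded to 4 decimal places: P(Elevator stuck between floors) ≈ 0.7675.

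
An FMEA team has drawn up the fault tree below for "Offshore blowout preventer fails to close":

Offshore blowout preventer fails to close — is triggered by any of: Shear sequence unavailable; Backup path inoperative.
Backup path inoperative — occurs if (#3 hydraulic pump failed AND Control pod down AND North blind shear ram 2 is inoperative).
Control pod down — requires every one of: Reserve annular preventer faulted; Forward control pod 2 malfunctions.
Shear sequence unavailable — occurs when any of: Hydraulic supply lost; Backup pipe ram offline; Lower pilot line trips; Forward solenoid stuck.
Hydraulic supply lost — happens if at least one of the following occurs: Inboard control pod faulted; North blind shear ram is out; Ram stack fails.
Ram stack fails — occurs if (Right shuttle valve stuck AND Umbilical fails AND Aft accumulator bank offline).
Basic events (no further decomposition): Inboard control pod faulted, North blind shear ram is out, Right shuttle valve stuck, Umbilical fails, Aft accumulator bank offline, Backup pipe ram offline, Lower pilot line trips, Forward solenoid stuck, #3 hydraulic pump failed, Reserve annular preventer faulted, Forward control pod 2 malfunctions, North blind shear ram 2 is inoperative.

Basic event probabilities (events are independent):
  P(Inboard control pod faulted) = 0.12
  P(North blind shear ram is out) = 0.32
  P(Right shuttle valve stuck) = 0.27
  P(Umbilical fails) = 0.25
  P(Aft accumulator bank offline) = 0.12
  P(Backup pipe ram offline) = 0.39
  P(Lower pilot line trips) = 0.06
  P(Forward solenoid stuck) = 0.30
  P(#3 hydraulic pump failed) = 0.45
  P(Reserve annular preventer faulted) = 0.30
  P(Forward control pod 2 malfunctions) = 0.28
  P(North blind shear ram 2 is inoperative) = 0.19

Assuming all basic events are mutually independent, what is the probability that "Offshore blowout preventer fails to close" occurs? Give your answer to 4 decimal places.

0.7635

P(Ram stack fails) [AND] = 0.27 × 0.25 × 0.12 = 0.008100
P(Hydraulic supply lost) [OR] = 1 − (1−0.12) × (1−0.32) × (1−0.008100) = 0.406447
P(Shear sequence unavailable) [OR] = 1 − (1−0.406447) × (1−0.39) × (1−0.06) × (1−0.30) = 0.761760
P(Control pod down) [AND] = 0.30 × 0.28 = 0.084000
P(Backup path inoperative) [AND] = 0.45 × 0.084000 × 0.19 = 0.007182
P(Offshore blowout preventer fails to close) [OR] = 1 − (1−0.761760) × (1−0.007182) = 0.763471
Rounded to 4 decimal places: P(Offshore blowout preventer fails to close) ≈ 0.7635.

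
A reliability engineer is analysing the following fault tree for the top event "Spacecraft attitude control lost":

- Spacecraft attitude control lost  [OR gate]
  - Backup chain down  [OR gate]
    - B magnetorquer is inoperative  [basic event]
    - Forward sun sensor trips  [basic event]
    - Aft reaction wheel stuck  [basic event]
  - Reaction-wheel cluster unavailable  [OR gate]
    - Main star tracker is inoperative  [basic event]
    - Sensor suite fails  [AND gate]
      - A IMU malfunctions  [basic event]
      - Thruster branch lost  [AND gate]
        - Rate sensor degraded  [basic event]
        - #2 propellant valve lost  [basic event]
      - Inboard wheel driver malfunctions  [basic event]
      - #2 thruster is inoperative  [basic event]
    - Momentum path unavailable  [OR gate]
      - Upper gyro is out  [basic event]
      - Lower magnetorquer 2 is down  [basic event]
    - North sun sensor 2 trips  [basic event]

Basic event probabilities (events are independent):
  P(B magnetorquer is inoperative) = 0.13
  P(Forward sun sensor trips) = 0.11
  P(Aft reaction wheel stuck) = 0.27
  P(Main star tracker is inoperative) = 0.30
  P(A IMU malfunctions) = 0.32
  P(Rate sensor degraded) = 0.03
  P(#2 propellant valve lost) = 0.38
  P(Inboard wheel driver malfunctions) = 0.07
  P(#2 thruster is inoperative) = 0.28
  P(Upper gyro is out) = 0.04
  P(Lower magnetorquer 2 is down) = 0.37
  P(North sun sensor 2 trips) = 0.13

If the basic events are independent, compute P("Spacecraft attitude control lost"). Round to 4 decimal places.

0.7918

P(Backup chain down) [OR] = 1 − (1−0.13) × (1−0.11) × (1−0.27) = 0.434761
P(Thruster branch lost) [AND] = 0.03 × 0.38 = 0.011400
P(Sensor suite fails) [AND] = 0.32 × 0.011400 × 0.07 × 0.28 = 0.000072
P(Momentum path unavailable) [OR] = 1 − (1−0.04) × (1−0.37) = 0.395200
P(Reaction-wheel cluster unavailable) [OR] = 1 − (1−0.30) × (1−0.000072) × (1−0.395200) × (1−0.13) = 0.631703
P(Spacecraft attitude control lost) [OR] = 1 − (1−0.434761) × (1−0.631703) = 0.791824
Rounded to 4 decimal places: P(Spacecraft attitude control lost) ≈ 0.7918.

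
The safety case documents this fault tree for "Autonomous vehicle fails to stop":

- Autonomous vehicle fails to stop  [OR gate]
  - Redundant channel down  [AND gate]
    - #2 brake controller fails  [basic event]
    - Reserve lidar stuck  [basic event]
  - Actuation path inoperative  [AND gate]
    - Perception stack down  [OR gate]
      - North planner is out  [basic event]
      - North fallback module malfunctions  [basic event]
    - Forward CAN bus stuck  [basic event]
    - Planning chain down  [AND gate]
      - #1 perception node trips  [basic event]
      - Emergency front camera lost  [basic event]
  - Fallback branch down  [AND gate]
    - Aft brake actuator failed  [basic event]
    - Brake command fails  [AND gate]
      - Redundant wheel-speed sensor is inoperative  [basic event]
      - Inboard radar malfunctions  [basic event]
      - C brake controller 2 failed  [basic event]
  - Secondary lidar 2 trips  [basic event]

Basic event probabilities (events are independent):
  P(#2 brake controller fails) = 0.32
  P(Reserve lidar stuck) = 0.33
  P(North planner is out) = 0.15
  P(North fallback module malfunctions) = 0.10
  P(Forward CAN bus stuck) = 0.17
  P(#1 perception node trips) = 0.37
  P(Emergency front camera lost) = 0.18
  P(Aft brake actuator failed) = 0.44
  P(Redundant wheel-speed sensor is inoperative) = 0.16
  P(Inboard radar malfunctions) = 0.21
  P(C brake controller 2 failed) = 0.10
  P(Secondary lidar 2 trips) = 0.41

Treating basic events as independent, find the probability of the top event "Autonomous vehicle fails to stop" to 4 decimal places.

0.4745

P(Redundant channel down) [AND] = 0.32 × 0.33 = 0.105600
P(Perception stack down) [OR] = 1 − (1−0.15) × (1−0.10) = 0.235000
P(Planning chain down) [AND] = 0.37 × 0.18 = 0.066600
P(Actuation path inoperative) [AND] = 0.235000 × 0.17 × 0.066600 = 0.002661
P(Brake command fails) [AND] = 0.16 × 0.21 × 0.10 = 0.003360
P(Fallback branch down) [AND] = 0.44 × 0.003360 = 0.001478
P(Autonomous vehicle fails to stop) [OR] = 1 − (1−0.105600) × (1−0.002661) × (1−0.001478) × (1−0.41) = 0.474486
Rounded to 4 decimal places: P(Autonomous vehicle fails to stop) ≈ 0.4745.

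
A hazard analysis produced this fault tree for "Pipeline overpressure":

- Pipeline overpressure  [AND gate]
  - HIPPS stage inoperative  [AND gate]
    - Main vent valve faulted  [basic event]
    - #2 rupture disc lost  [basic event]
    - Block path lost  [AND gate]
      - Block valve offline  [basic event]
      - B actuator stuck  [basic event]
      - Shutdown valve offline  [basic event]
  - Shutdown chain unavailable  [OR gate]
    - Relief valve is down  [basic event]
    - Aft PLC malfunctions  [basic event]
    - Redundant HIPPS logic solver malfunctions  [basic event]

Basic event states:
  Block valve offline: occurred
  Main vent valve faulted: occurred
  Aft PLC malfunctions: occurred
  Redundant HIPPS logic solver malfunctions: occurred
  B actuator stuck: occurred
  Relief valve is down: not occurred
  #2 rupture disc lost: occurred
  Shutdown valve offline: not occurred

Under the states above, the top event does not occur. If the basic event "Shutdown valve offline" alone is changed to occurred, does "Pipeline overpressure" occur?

Yes

Counterfactual: set "Shutdown valve offline" to occurred.
Block path lost [AND]: Block valve offline=occurs, B actuator stuck=occurs, Shutdown valve offline=occurs → all inputs occur → occurs.
HIPPS stage inoperative [AND]: Main vent valve faulted=occurs, #2 rupture disc lost=occurs, Block path lost=occurs → all inputs occur → occurs.
Shutdown chain unavailable [OR]: Relief valve is down=not, Aft PLC malfunctions=occurs, Redundant HIPPS logic solver malfunctions=occurs → at least one input occurs → occurs.
Pipeline overpressure [AND]: HIPPS stage inoperative=occurs, Shutdown chain unavailable=occurs → all inputs occur → occurs.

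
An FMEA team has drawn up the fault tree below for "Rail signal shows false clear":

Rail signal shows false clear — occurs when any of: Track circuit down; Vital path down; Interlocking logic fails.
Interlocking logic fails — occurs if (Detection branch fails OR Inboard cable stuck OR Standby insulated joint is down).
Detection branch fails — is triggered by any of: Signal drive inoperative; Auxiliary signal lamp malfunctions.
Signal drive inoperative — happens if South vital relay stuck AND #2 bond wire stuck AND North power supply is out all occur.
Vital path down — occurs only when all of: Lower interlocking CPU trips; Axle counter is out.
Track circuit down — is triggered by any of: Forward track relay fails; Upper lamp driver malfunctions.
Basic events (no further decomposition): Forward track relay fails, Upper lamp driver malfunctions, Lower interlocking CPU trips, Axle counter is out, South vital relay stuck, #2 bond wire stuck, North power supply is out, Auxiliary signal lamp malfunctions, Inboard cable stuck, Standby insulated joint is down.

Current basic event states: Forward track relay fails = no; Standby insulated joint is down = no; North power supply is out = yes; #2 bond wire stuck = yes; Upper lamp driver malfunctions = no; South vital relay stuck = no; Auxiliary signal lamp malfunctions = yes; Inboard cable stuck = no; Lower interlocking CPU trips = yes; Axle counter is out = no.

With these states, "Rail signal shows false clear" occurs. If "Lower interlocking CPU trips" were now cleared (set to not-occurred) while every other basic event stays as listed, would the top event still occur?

Yes

Counterfactual: set "Lower interlocking CPU trips" to not occurred.
Track circuit down [OR]: Forward track relay fails=not, Upper lamp driver malfunctions=not → no input occurs → does not occur.
Vital path down [AND]: Lower interlocking CPU trips=not, Axle counter is out=not → not all inputs occur → does not occur.
Signal drive inoperative [AND]: South vital relay stuck=not, #2 bond wire stuck=occurs, North power supply is out=occurs → not all inputs occur → does not occur.
Detection branch fails [OR]: Signal drive inoperative=not, Auxiliary signal lamp malfunctions=occurs → at least one input occurs → occurs.
Interlocking logic fails [OR]: Detection branch fails=occurs, Inboard cable stuck=not, Standby insulated joint is down=not → at least one input occurs → occurs.
Rail signal shows false clear [OR]: Track circuit down=not, Vital path down=not, Interlocking logic fails=occurs → at least one input occurs → occurs.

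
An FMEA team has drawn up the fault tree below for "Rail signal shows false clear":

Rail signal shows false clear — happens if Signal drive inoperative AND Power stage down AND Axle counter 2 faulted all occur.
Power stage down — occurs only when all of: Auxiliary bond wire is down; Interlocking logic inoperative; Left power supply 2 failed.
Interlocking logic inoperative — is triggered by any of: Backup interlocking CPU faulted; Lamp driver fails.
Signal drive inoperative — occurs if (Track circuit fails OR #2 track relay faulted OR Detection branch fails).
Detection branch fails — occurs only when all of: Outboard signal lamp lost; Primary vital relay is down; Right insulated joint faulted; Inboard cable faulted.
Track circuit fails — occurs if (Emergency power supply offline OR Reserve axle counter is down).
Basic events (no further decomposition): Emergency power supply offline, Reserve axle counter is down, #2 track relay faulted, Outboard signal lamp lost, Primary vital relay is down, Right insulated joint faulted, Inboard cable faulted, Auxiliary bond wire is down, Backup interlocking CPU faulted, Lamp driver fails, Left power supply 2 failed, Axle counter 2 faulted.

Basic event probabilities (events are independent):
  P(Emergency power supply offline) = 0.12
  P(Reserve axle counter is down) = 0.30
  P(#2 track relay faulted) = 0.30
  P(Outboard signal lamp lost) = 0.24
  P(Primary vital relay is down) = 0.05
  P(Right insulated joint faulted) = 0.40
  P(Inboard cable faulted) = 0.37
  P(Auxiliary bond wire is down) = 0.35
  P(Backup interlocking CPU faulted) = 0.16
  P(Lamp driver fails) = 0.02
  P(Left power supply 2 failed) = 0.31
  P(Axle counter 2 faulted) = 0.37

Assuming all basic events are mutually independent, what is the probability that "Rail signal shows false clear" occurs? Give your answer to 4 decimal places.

P(Track circuit fails) [OR] = 1 − (1−0.12) × (1−0.30) = 0.384000
P(Detection branch fails) [AND] = 0.24 × 0.05 × 0.40 × 0.37 = 0.001776
P(Signal drive inoperative) [OR] = 1 − (1−0.384000) × (1−0.30) × (1−0.001776) = 0.569566
P(Interlocking logic inoperative) [OR] = 1 − (1−0.16) × (1−0.02) = 0.176800
P(Power stage down) [AND] = 0.35 × 0.176800 × 0.31 = 0.019183
P(Rail signal shows false clear) [AND] = 0.569566 × 0.019183 × 0.37 = 0.004043
Rounded to 4 decimal places: P(Rail signal shows false clear) ≈ 0.0040.

0.0040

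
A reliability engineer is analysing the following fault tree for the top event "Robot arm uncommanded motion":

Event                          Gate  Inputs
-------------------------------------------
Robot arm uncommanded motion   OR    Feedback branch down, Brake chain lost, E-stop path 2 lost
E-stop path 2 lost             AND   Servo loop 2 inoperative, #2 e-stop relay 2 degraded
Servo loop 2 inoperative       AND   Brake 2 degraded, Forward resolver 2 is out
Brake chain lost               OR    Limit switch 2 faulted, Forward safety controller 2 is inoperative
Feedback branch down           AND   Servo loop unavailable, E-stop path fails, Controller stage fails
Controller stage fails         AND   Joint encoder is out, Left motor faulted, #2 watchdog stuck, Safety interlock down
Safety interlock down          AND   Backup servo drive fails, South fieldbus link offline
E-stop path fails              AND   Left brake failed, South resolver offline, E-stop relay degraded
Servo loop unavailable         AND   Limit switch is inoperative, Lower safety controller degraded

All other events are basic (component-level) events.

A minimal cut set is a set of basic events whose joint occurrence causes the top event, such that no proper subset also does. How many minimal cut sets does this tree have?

4

Servo loop unavailable [AND]: one cut set from each child combined → 1 × 1 = 1 cut set(s).
E-stop path fails [AND]: one cut set from each child combined → 1 × 1 × 1 = 1 cut set(s).
Safety interlock down [AND]: one cut set from each child combined → 1 × 1 = 1 cut set(s).
Controller stage fails [AND]: one cut set from each child combined → 1 × 1 × 1 × 1 = 1 cut set(s).
Feedback branch down [AND]: one cut set from each child combined → 1 × 1 × 1 = 1 cut set(s).
Brake chain lost [OR]: union of children's cut sets → 2 cut set(s).
Servo loop 2 inoperative [AND]: one cut set from each child combined → 1 × 1 = 1 cut set(s).
E-stop path 2 lost [AND]: one cut set from each child combined → 1 × 1 = 1 cut set(s).
Robot arm uncommanded motion [OR]: union of children's cut sets → 4 cut set(s).
Minimal cut sets: {#2 watchdog stuck, Backup servo drive fails, E-stop relay degraded, Joint encoder is out, Left brake failed, Left motor faulted, Limit switch is inoperative, Lower safety controller degraded, South fieldbus link offline, South resolver offline}; {Limit switch 2 faulted}; {Forward safety controller 2 is inoperative}; {#2 e-stop relay 2 degraded, Brake 2 degraded, Forward resolver 2 is out}.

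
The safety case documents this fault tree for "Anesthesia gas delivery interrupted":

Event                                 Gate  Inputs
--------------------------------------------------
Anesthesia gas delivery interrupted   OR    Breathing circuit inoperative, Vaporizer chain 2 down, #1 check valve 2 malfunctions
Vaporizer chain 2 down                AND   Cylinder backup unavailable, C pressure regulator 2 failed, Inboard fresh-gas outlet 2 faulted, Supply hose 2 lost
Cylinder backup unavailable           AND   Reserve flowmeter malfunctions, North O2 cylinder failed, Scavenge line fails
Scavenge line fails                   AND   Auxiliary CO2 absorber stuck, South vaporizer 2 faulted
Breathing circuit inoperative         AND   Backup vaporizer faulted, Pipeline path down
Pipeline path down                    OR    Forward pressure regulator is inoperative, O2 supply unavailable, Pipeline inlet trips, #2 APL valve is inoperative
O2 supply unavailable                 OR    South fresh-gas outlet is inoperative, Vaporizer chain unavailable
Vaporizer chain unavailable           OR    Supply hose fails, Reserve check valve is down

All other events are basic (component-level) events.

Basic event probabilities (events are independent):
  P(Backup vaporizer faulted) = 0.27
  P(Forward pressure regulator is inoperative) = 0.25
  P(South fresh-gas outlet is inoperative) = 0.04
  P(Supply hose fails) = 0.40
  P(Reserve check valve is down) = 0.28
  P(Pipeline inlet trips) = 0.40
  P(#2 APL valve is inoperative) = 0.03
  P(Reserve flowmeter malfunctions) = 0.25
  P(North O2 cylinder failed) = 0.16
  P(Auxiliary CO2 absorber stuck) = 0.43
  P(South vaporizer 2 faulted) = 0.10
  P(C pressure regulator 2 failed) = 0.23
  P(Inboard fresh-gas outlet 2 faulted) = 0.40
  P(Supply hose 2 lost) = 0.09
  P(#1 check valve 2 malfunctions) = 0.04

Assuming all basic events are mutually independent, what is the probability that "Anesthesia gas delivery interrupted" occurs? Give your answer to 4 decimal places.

0.2523

P(Vaporizer chain unavailable) [OR] = 1 − (1−0.40) × (1−0.28) = 0.568000
P(O2 supply unavailable) [OR] = 1 − (1−0.04) × (1−0.568000) = 0.585280
P(Pipeline path down) [OR] = 1 − (1−0.25) × (1−0.585280) × (1−0.40) × (1−0.03) = 0.818975
P(Breathing circuit inoperative) [AND] = 0.27 × 0.818975 = 0.221123
P(Scavenge line fails) [AND] = 0.43 × 0.10 = 0.043000
P(Cylinder backup unavailable) [AND] = 0.25 × 0.16 × 0.043000 = 0.001720
P(Vaporizer chain 2 down) [AND] = 0.001720 × 0.23 × 0.40 × 0.09 = 0.000014
P(Anesthesia gas delivery interrupted) [OR] = 1 − (1−0.221123) × (1−0.000014) × (1−0.04) = 0.252289
Rounded to 4 decimal places: P(Anesthesia gas delivery interrupted) ≈ 0.2523.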